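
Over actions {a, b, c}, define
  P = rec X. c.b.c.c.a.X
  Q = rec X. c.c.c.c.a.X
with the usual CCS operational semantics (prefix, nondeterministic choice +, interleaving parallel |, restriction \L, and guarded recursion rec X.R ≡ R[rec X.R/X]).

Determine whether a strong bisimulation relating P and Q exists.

not bisimilar

Reachable graph of P (5 states):
  s0 = rec X. c.b.c.c.a.X :: --c--▸ s1
  s1 = b.c.c.a.(rec X. c.b.c.c.a.X) :: --b--▸ s2
  s2 = c.c.a.(rec X. c.b.c.c.a.X) :: --c--▸ s3
  s3 = c.a.(rec X. c.b.c.c.a.X) :: --c--▸ s4
  s4 = a.(rec X. c.b.c.c.a.X) :: --a--▸ s0
Reachable graph of Q (5 states):
  t0 = rec X. c.c.c.c.a.X :: --c--▸ t1
  t1 = c.c.c.a.(rec X. c.c.c.c.a.X) :: --c--▸ t2
  t2 = c.c.a.(rec X. c.c.c.c.a.X) :: --c--▸ t3
  t3 = c.a.(rec X. c.c.c.c.a.X) :: --c--▸ t4
  t4 = a.(rec X. c.c.c.c.a.X) :: --a--▸ t0
Coarsest stable partition (strong bisimilarity classes):
  B0 = {s0}
  B1 = {s1}
  B2 = {s2}
  B3 = {s3}
  B4 = {s4}
  B5 = {t0}
  B6 = {t1}
  B7 = {t2}
  B8 = {t3}
  B9 = {t4}
s0 ∈ B0, t0 ∈ B5 → different blocks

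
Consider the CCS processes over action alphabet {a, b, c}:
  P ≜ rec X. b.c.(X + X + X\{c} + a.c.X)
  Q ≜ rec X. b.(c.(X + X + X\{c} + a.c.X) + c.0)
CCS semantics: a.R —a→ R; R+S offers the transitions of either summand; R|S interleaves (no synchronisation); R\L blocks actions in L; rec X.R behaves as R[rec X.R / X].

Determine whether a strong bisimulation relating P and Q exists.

NO

Reachable graph of P (5 states):
  u0 = rec X. b.c.(X + X + X\{c} + a.c.X) | =b=> u1
  u1 = c.((rec X. b.c.(X + X + X\{c} + a.c.X)) + (rec X. b.c.(X + X + X\{c} + a.c.X)) + (rec X. b.c.(X + X + X\{c} + a.c.X))\{c} + a.c.(rec X. b.c.(X + X + X\{c} + a.c.X))) | =c=> u2
  u2 = (rec X. b.c.(X + X + X\{c} + a.c.X)) + (rec X. b.c.(X + X + X\{c} + a.c.X)) + (rec X. b.c.(X + X + X\{c} + a.c.X))\{c} + a.c.(rec X. b.c.(X + X + X\{c} + a.c.X)) | =a=> u3, =b=> u1, =b=> u4
  u3 = c.(rec X. b.c.(X + X + X\{c} + a.c.X)) | =c=> u0
  u4 = (c.((rec X. b.c.(X + X + X\{c} + a.c.X)) + (rec X. b.c.(X + X + X\{c} + a.c.X)) + (rec X. b.c.(X + X + X\{c} + a.c.X))\{c} + a.c.(rec X. b.c.(X + X + X\{c} + a.c.X))))\{c} | deadlocked
Reachable graph of Q (6 states):
  v0 = rec X. b.(c.(X + X + X\{c} + a.c.X) + c.0) | =b=> v1
  v1 = c.((rec X. b.(c.(X + X + X\{c} + a.c.X) + c.0)) + (rec X. b.(c.(X + X + X\{c} + a.c.X) + c.0)) + (rec X. b.(c.(X + X + X\{c} + a.c.X) + c.0))\{c} + a.c.(rec X. b.(c.(X + X + X\{c} + a.c.X) + c.0))) + c.0 | =c=> v2, =c=> v3
  v2 = (rec X. b.(c.(X + X + X\{c} + a.c.X) + c.0)) + (rec X. b.(c.(X + X + X\{c} + a.c.X) + c.0)) + (rec X. b.(c.(X + X + X\{c} + a.c.X) + c.0))\{c} + a.c.(rec X. b.(c.(X + X + X\{c} + a.c.X) + c.0)) | =a=> v4, =b=> v1, =b=> v5
  v3 = 0 | deadlocked
  v4 = c.(rec X. b.(c.(X + X + X\{c} + a.c.X) + c.0)) | =c=> v0
  v5 = (c.((rec X. b.(c.(X + X + X\{c} + a.c.X) + c.0)) + (rec X. b.(c.(X + X + X\{c} + a.c.X) + c.0)) + (rec X. b.(c.(X + X + X\{c} + a.c.X) + c.0))\{c} + a.c.(rec X. b.(c.(X + X + X\{c} + a.c.X) + c.0))) + c.0)\{c} | deadlocked
Bisimilarity quotient blocks:
  B0 = {u0}
  B1 = {u1}
  B2 = {u2}
  B3 = {u3}
  B4 = {u4, v3, v5}
  B5 = {v0}
  B6 = {v1}
  B7 = {v2}
  B8 = {v4}
u0 ∈ B0, v0 ∈ B5 → different blocks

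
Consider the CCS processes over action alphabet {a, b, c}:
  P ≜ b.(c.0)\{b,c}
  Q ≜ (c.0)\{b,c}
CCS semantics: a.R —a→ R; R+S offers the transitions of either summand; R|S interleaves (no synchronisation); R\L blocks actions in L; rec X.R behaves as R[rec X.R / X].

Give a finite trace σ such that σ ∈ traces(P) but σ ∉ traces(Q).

LTS(P): 2 reachable states
  p0 = b.(c.0)\{b,c} has moves ··b··> p1
  p1 = (c.0)\{b,c} has moves deadlocked
LTS(Q): 1 reachable states
  q0 = (c.0)\{b,c} has moves deadlocked
Executing b from P (initial set {p0}):
  [1] b ⇒ {p1}
  ✓ P
Executing b from Q (initial set {q0}):
  [1] b ⇒ ∅ (Q stuck)

b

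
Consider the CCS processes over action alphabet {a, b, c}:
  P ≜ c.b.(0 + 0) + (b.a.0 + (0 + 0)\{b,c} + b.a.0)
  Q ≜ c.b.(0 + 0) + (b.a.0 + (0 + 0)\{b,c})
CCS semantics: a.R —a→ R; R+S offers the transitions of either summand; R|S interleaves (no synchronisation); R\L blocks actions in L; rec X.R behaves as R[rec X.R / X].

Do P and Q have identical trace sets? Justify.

P's transition system — 5 states:
  u0 = c.b.(0 + 0) + (b.a.0 + (0 + 0)\{b,c} + b.a.0) has moves =b=> u1, =c=> u2
  u1 = a.0 has moves =a=> u3
  u2 = b.(0 + 0) has moves =b=> u4
  u3 = 0 has moves ∅
  u4 = 0 + 0 has moves ∅
Q's transition system — 5 states:
  v0 = c.b.(0 + 0) + (b.a.0 + (0 + 0)\{b,c}) has moves =b=> v1, =c=> v2
  v1 = a.0 has moves =a=> v3
  v2 = b.(0 + 0) has moves =b=> v4
  v3 = 0 has moves ∅
  v4 = 0 + 0 has moves ∅
Coarsest stable partition (strong bisimilarity classes):
  B0 = {u0, v0}
  B1 = {u2, v2}
  B2 = {u3, u4, v3, v4}
  B3 = {u1, v1}
u0 ∈ B0, v0 ∈ B0 → same block
Bisimilar ⇒ trace-equivalent.

trace-equivalent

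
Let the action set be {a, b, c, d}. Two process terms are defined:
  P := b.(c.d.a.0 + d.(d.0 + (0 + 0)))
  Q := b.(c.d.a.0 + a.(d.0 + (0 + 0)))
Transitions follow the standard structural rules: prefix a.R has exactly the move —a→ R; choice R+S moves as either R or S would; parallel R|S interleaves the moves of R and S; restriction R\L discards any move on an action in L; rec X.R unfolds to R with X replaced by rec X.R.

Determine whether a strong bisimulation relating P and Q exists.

Reachable graph of P (6 states):
  s0 = b.(c.d.a.0 + d.(d.0 + (0 + 0))) | --b--▸ s1
  s1 = c.d.a.0 + d.(d.0 + (0 + 0)) | --c--▸ s2, --d--▸ s3
  s2 = d.a.0 | --d--▸ s4
  s3 = d.0 + (0 + 0) | --d--▸ s5
  s4 = a.0 | --a--▸ s5
  s5 = 0 | (no moves)
Reachable graph of Q (6 states):
  t0 = b.(c.d.a.0 + a.(d.0 + (0 + 0))) | --b--▸ t1
  t1 = c.d.a.0 + a.(d.0 + (0 + 0)) | --a--▸ t2, --c--▸ t3
  t2 = d.0 + (0 + 0) | --d--▸ t4
  t3 = d.a.0 | --d--▸ t5
  t4 = 0 | (no moves)
  t5 = a.0 | --a--▸ t4
Coarsest stable partition (strong bisimilarity classes):
  B0 = {s0}
  B1 = {s1}
  B2 = {s3, t2}
  B3 = {s5, t4}
  B4 = {s2, t3}
  B5 = {s4, t5}
  B6 = {t0}
  B7 = {t1}
s0 ∈ B0, t0 ∈ B6 → different blocks

P ≁ Q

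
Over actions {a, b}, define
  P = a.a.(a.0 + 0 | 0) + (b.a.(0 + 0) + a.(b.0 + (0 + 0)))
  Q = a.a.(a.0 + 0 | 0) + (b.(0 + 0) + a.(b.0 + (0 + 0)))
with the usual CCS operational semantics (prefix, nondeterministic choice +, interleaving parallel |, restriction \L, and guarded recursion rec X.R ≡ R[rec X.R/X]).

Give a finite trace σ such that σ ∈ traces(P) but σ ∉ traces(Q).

ba

LTS(P): 7 reachable states
  u0 = a.a.(a.0 + 0 | 0) + (b.a.(0 + 0) + a.(b.0 + (0 + 0))) has moves -a-> u1, -a-> u2, -b-> u3
  u1 = a.(a.0 + 0 | 0) has moves -a-> u4
  u2 = b.0 + (0 + 0) has moves -b-> u5
  u3 = a.(0 + 0) has moves -a-> u6
  u4 = a.0 + 0 | 0 has moves -a-> u5
  u5 = 0 has moves ∅
  u6 = 0 + 0 has moves ∅
LTS(Q): 6 reachable states
  v0 = a.a.(a.0 + 0 | 0) + (b.(0 + 0) + a.(b.0 + (0 + 0))) has moves -a-> v1, -a-> v2, -b-> v3
  v1 = a.(a.0 + 0 | 0) has moves -a-> v4
  v2 = b.0 + (0 + 0) has moves -b-> v5
  v3 = 0 + 0 has moves ∅
  v4 = a.0 + 0 | 0 has moves -a-> v5
  v5 = 0 has moves ∅
Trace ⟨ba⟩ through P, begin at {u0}:
  step 1 (b): {u3}
  step 2 (a): {u6}
  — P admits the full trace.
Trace ⟨ba⟩ through Q, begin at {v0}:
  step 1 (b): {v3}
  step 2 (a): no successor for Q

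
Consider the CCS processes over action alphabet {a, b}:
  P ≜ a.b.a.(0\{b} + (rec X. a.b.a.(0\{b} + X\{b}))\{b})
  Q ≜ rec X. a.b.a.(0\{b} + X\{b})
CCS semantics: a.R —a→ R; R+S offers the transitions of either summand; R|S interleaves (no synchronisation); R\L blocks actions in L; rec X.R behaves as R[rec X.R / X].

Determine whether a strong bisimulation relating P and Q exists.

LTS(P): 5 reachable states
  s0 = a.b.a.(0\{b} + (rec X. a.b.a.(0\{b} + X\{b}))\{b}) has moves -a-> s1
  s1 = b.a.(0\{b} + (rec X. a.b.a.(0\{b} + X\{b}))\{b}) has moves -b-> s2
  s2 = a.(0\{b} + (rec X. a.b.a.(0\{b} + X\{b}))\{b}) has moves -a-> s3
  s3 = 0\{b} + (rec X. a.b.a.(0\{b} + X\{b}))\{b} has moves -a-> s4
  s4 = (b.a.(0\{b} + (rec X. a.b.a.(0\{b} + X\{b}))\{b}))\{b} has moves stopped
LTS(Q): 5 reachable states
  t0 = rec X. a.b.a.(0\{b} + X\{b}) has moves -a-> t1
  t1 = b.a.(0\{b} + (rec X. a.b.a.(0\{b} + X\{b}))\{b}) has moves -b-> t2
  t2 = a.(0\{b} + (rec X. a.b.a.(0\{b} + X\{b}))\{b}) has moves -a-> t3
  t3 = 0\{b} + (rec X. a.b.a.(0\{b} + X\{b}))\{b} has moves -a-> t4
  t4 = (b.a.(0\{b} + (rec X. a.b.a.(0\{b} + X\{b}))\{b}))\{b} has moves stopped
Coarsest stable partition (strong bisimilarity classes):
  B0 = {s0, t0}
  B1 = {s1, t1}
  B2 = {s2, t2}
  B3 = {s3, t3}
  B4 = {s4, t4}
s0 ∈ B0, t0 ∈ B0 → same block

bisimilar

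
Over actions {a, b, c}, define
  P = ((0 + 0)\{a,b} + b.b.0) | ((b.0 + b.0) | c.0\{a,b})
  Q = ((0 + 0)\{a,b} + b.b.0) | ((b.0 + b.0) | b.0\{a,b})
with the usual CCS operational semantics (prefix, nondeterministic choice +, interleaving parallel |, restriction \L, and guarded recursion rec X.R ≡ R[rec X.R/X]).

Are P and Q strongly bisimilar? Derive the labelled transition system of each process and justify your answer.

P's transition system — 12 states:
  m0 = ((0 + 0)\{a,b} + b.b.0) | ((b.0 + b.0) | c.0\{a,b}) → =b=> m1, =b=> m2, =c=> m3
  m1 = ((0 + 0)\{a,b} + b.b.0) | (0 | c.0\{a,b}) → =b=> m4, =c=> m5
  m2 = b.0 | ((b.0 + b.0) | c.0\{a,b}) → =b=> m4, =b=> m6, =c=> m7
  m3 = ((0 + 0)\{a,b} + b.b.0) | ((b.0 + b.0) | 0\{a,b}) → =b=> m5, =b=> m7
  m4 = b.0 | (0 | c.0\{a,b}) → =b=> m8, =c=> m9
  m5 = ((0 + 0)\{a,b} + b.b.0) | (0 | 0\{a,b}) → =b=> m9
  m6 = 0 | ((b.0 + b.0) | c.0\{a,b}) → =b=> m8, =c=> m10
  m7 = b.0 | ((b.0 + b.0) | 0\{a,b}) → =b=> m10, =b=> m9
  m8 = 0 | (0 | c.0\{a,b}) → =c=> m11
  m9 = b.0 | (0 | 0\{a,b}) → =b=> m11
  m10 = 0 | ((b.0 + b.0) | 0\{a,b}) → =b=> m11
  m11 = 0 | (0 | 0\{a,b}) → deadlocked
Q's transition system — 12 states:
  n0 = ((0 + 0)\{a,b} + b.b.0) | ((b.0 + b.0) | b.0\{a,b}) → =b=> n1, =b=> n2, =b=> n3
  n1 = ((0 + 0)\{a,b} + b.b.0) | ((b.0 + b.0) | 0\{a,b}) → =b=> n4, =b=> n5
  n2 = ((0 + 0)\{a,b} + b.b.0) | (0 | b.0\{a,b}) → =b=> n4, =b=> n6
  n3 = b.0 | ((b.0 + b.0) | b.0\{a,b}) → =b=> n5, =b=> n6, =b=> n7
  n4 = ((0 + 0)\{a,b} + b.b.0) | (0 | 0\{a,b}) → =b=> n8
  n5 = b.0 | ((b.0 + b.0) | 0\{a,b}) → =b=> n8, =b=> n9
  n6 = b.0 | (0 | b.0\{a,b}) → =b=> n10, =b=> n8
  n7 = 0 | ((b.0 + b.0) | b.0\{a,b}) → =b=> n10, =b=> n9
  n8 = b.0 | (0 | 0\{a,b}) → =b=> n11
  n9 = 0 | ((b.0 + b.0) | 0\{a,b}) → =b=> n11
  n10 = 0 | (0 | b.0\{a,b}) → =b=> n11
  n11 = 0 | (0 | 0\{a,b}) → deadlocked
Partition-refinement fixed point:
  B0 = {m0}
  B1 = {m1, m2}
  B2 = {m4, m6}
  B3 = {m8}
  B4 = {m11, n11}
  B5 = {m10, m9, n10, n8, n9}
  B6 = {m5, m7, n4, n5, n6, n7}
  B7 = {m3, n1, n2, n3}
  B8 = {n0}
m0 ∈ B0, n0 ∈ B8 → different blocks

not bisimilar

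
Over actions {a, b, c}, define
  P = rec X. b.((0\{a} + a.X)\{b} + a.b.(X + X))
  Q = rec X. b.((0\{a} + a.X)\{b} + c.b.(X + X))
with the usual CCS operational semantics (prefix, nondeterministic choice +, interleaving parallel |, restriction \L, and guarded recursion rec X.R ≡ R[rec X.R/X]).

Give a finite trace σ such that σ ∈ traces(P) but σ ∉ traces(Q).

Reachable graph of P (5 states):
  s0 = rec X. b.((0\{a} + a.X)\{b} + a.b.(X + X)) :: --b--▸ s1
  s1 = (0\{a} + a.(rec X. b.((0\{a} + a.X)\{b} + a.b.(X + X))))\{b} + a.b.((rec X. b.((0\{a} + a.X)\{b} + a.b.(X + X))) + (rec X. b.((0\{a} + a.X)\{b} + a.b.(X + X)))) :: --a--▸ s2, --a--▸ s3
  s2 = (rec X. b.((0\{a} + a.X)\{b} + a.b.(X + X)))\{b} :: ·
  s3 = b.((rec X. b.((0\{a} + a.X)\{b} + a.b.(X + X))) + (rec X. b.((0\{a} + a.X)\{b} + a.b.(X + X)))) :: --b--▸ s4
  s4 = (rec X. b.((0\{a} + a.X)\{b} + a.b.(X + X))) + (rec X. b.((0\{a} + a.X)\{b} + a.b.(X + X))) :: --b--▸ s1
Reachable graph of Q (5 states):
  t0 = rec X. b.((0\{a} + a.X)\{b} + c.b.(X + X)) :: --b--▸ t1
  t1 = (0\{a} + a.(rec X. b.((0\{a} + a.X)\{b} + c.b.(X + X))))\{b} + c.b.((rec X. b.((0\{a} + a.X)\{b} + c.b.(X + X))) + (rec X. b.((0\{a} + a.X)\{b} + c.b.(X + X)))) :: --a--▸ t2, --c--▸ t3
  t2 = (rec X. b.((0\{a} + a.X)\{b} + c.b.(X + X)))\{b} :: ·
  t3 = b.((rec X. b.((0\{a} + a.X)\{b} + c.b.(X + X))) + (rec X. b.((0\{a} + a.X)\{b} + c.b.(X + X)))) :: --b--▸ t4
  t4 = (rec X. b.((0\{a} + a.X)\{b} + c.b.(X + X))) + (rec X. b.((0\{a} + a.X)\{b} + c.b.(X + X))) :: --b--▸ t1
Executing bab from P (initial set {s0}):
  step 1 (b): {s1}
  step 2 (a): {s2, s3}
  step 3 (b): {s4}
  P completes σ.
Executing bab from Q (initial set {t0}):
  step 1 (b): {t1}
  step 2 (a): {t2}
  step 3 (b): no successor for Q

bab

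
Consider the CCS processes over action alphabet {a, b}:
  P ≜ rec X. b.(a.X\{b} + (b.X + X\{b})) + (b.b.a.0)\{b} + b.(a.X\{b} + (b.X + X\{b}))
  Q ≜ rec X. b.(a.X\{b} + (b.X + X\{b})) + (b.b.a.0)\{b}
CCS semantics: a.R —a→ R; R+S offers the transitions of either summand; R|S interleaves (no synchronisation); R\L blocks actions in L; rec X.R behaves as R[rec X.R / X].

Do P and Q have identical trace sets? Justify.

trace-equivalent

P's transition system — 3 states:
  s0 = rec X. b.(a.X\{b} + (b.X + X\{b})) + (b.b.a.0)\{b} + b.(a.X\{b} + (b.X + X\{b})) → -b-> s1
  s1 = a.(rec X. b.(a.X\{b} + (b.X + X\{b})) + (b.b.a.0)\{b} + b.(a.X\{b} + (b.X + X\{b})))\{b} + (b.(rec X. b.(a.X\{b} + (b.X + X\{b})) + (b.b.a.0)\{b} + b.(a.X\{b} + (b.X + X\{b}))) + (rec X. b.(a.X\{b} + (b.X + X\{b})) + (b.b.a.0)\{b} + b.(a.X\{b} + (b.X + X\{b})))\{b}) → -a-> s2, -b-> s0
  s2 = (rec X. b.(a.X\{b} + (b.X + X\{b})) + (b.b.a.0)\{b} + b.(a.X\{b} + (b.X + X\{b})))\{b} → stopped
Q's transition system — 3 states:
  t0 = rec X. b.(a.X\{b} + (b.X + X\{b})) + (b.b.a.0)\{b} → -b-> t1
  t1 = a.(rec X. b.(a.X\{b} + (b.X + X\{b})) + (b.b.a.0)\{b})\{b} + (b.(rec X. b.(a.X\{b} + (b.X + X\{b})) + (b.b.a.0)\{b}) + (rec X. b.(a.X\{b} + (b.X + X\{b})) + (b.b.a.0)\{b})\{b}) → -a-> t2, -b-> t0
  t2 = (rec X. b.(a.X\{b} + (b.X + X\{b})) + (b.b.a.0)\{b})\{b} → stopped
Coarsest stable partition (strong bisimilarity classes):
  B0 = {s0, t0}
  B1 = {s1, t1}
  B2 = {s2, t2}
s0 ∈ B0, t0 ∈ B0 → same block
Bisimilar ⇒ trace-equivalent.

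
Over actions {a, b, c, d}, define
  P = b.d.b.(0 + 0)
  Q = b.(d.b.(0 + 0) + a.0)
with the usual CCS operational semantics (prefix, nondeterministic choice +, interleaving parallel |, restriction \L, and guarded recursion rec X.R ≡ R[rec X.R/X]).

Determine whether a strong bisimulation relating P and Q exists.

not bisimilar

LTS(P): 4 reachable states
  u0 = b.d.b.(0 + 0) :: —b→ u1
  u1 = d.b.(0 + 0) :: —d→ u2
  u2 = b.(0 + 0) :: —b→ u3
  u3 = 0 + 0 :: (no moves)
LTS(Q): 5 reachable states
  v0 = b.(d.b.(0 + 0) + a.0) :: —b→ v1
  v1 = d.b.(0 + 0) + a.0 :: —a→ v2, —d→ v3
  v2 = 0 :: (no moves)
  v3 = b.(0 + 0) :: —b→ v4
  v4 = 0 + 0 :: (no moves)
Partition-refinement fixed point:
  B0 = {u0}
  B1 = {u1}
  B2 = {u2, v3}
  B3 = {u3, v2, v4}
  B4 = {v0}
  B5 = {v1}
u0 ∈ B0, v0 ∈ B4 → different blocks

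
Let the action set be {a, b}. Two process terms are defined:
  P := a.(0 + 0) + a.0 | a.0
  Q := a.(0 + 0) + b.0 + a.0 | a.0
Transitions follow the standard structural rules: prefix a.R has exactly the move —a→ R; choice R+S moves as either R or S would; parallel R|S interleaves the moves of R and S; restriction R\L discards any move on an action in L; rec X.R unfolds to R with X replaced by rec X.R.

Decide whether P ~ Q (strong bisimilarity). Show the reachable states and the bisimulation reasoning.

NO

P's transition system — 5 states:
  u0 = a.(0 + 0) + a.0 | a.0 ⊢ =a=> u1, =a=> u2, =a=> u3
  u1 = 0 + 0 ⊢ stopped
  u2 = 0 | a.0 ⊢ =a=> u4
  u3 = a.0 | 0 ⊢ =a=> u4
  u4 = 0 | 0 ⊢ stopped
Q's transition system — 6 states:
  v0 = a.(0 + 0) + b.0 + a.0 | a.0 ⊢ =a=> v1, =a=> v2, =a=> v3, =b=> v4
  v1 = 0 + 0 ⊢ stopped
  v2 = 0 | a.0 ⊢ =a=> v5
  v3 = a.0 | 0 ⊢ =a=> v5
  v4 = 0 ⊢ stopped
  v5 = 0 | 0 ⊢ stopped
Coarsest stable partition (strong bisimilarity classes):
  B0 = {u0}
  B1 = {u1, u4, v1, v4, v5}
  B2 = {u2, u3, v2, v3}
  B3 = {v0}
u0 ∈ B0, v0 ∈ B3 → different blocks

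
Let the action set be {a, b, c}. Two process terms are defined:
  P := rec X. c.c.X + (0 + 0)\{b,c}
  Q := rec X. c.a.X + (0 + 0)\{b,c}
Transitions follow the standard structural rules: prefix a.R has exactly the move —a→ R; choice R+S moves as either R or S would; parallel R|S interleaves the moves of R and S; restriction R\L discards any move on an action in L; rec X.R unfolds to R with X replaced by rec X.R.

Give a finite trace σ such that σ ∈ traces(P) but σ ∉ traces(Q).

cc

Reachable graph of P (2 states):
  p0 = rec X. c.c.X + (0 + 0)\{b,c} :: ··c··> p1
  p1 = c.(rec X. c.c.X + (0 + 0)\{b,c}) :: ··c··> p0
Reachable graph of Q (2 states):
  q0 = rec X. c.a.X + (0 + 0)\{b,c} :: ··c··> q1
  q1 = a.(rec X. c.a.X + (0 + 0)\{b,c}) :: ··a··> q0
Run σ = ⟨cc⟩ on P: start {p0}
  step 1 (c): {p1}
  step 2 (c): {p0}
  ✓ P
Run σ = ⟨cc⟩ on Q: start {q0}
  step 1 (c): {q1}
  step 2 (c): no successor for Q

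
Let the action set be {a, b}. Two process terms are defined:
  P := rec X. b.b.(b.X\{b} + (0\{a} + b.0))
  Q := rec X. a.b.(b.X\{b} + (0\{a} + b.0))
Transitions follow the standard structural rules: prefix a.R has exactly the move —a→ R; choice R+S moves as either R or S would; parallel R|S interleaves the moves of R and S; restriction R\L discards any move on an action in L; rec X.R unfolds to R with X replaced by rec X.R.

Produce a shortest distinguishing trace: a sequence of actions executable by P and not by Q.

Reachable graph of P (5 states):
  s0 = rec X. b.b.(b.X\{b} + (0\{a} + b.0)) has moves -b-> s1
  s1 = b.(b.(rec X. b.b.(b.X\{b} + (0\{a} + b.0)))\{b} + (0\{a} + b.0)) has moves -b-> s2
  s2 = b.(rec X. b.b.(b.X\{b} + (0\{a} + b.0)))\{b} + (0\{a} + b.0) has moves -b-> s3, -b-> s4
  s3 = (rec X. b.b.(b.X\{b} + (0\{a} + b.0)))\{b} has moves ∅
  s4 = 0 has moves ∅
Reachable graph of Q (6 states):
  t0 = rec X. a.b.(b.X\{b} + (0\{a} + b.0)) has moves -a-> t1
  t1 = b.(b.(rec X. a.b.(b.X\{b} + (0\{a} + b.0)))\{b} + (0\{a} + b.0)) has moves -b-> t2
  t2 = b.(rec X. a.b.(b.X\{b} + (0\{a} + b.0)))\{b} + (0\{a} + b.0) has moves -b-> t3, -b-> t4
  t3 = (rec X. a.b.(b.X\{b} + (0\{a} + b.0)))\{b} has moves -a-> t5
  t4 = 0 has moves ∅
  t5 = (b.(b.(rec X. a.b.(b.X\{b} + (0\{a} + b.0)))\{b} + (0\{a} + b.0)))\{b} has moves ∅
Trace ⟨b⟩ through P, begin at {s0}:
  after b @ step 1: {s1}
  P completes σ.
Trace ⟨b⟩ through Q, begin at {t0}:
  after b @ step 1: ∅ (Q stuck)

b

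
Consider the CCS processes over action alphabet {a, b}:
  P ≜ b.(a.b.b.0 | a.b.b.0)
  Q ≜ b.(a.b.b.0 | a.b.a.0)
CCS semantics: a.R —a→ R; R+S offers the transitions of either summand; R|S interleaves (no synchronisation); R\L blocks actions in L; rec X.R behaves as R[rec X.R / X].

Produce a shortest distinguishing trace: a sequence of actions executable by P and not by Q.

baabbbb

P's transition system — 17 states:
  s0 = b.(a.b.b.0 | a.b.b.0) :: --b--▸ s1
  s1 = a.b.b.0 | a.b.b.0 :: --a--▸ s2, --a--▸ s3
  s2 = a.b.b.0 | b.b.0 :: --a--▸ s4, --b--▸ s5
  s3 = b.b.0 | a.b.b.0 :: --a--▸ s4, --b--▸ s6
  s4 = b.b.0 | b.b.0 :: --b--▸ s7, --b--▸ s8
  s5 = a.b.b.0 | b.0 :: --a--▸ s8, --b--▸ s9
  s6 = b.0 | a.b.b.0 :: --a--▸ s7, --b--▸ s10
  s7 = b.0 | b.b.0 :: --b--▸ s11, --b--▸ s12
  s8 = b.b.0 | b.0 :: --b--▸ s12, --b--▸ s13
  s9 = a.b.b.0 | 0 :: --a--▸ s13
  s10 = 0 | a.b.b.0 :: --a--▸ s11
  s11 = 0 | b.b.0 :: --b--▸ s14
  s12 = b.0 | b.0 :: --b--▸ s14, --b--▸ s15
  s13 = b.b.0 | 0 :: --b--▸ s15
  s14 = 0 | b.0 :: --b--▸ s16
  s15 = b.0 | 0 :: --b--▸ s16
  s16 = 0 | 0 :: (no moves)
Q's transition system — 17 states:
  t0 = b.(a.b.b.0 | a.b.a.0) :: --b--▸ t1
  t1 = a.b.b.0 | a.b.a.0 :: --a--▸ t2, --a--▸ t3
  t2 = a.b.b.0 | b.a.0 :: --a--▸ t4, --b--▸ t5
  t3 = b.b.0 | a.b.a.0 :: --a--▸ t4, --b--▸ t6
  t4 = b.b.0 | b.a.0 :: --b--▸ t7, --b--▸ t8
  t5 = a.b.b.0 | a.0 :: --a--▸ t8, --a--▸ t9
  t6 = b.0 | a.b.a.0 :: --a--▸ t7, --b--▸ t10
  t7 = b.0 | b.a.0 :: --b--▸ t11, --b--▸ t12
  t8 = b.b.0 | a.0 :: --a--▸ t13, --b--▸ t12
  t9 = a.b.b.0 | 0 :: --a--▸ t13
  t10 = 0 | a.b.a.0 :: --a--▸ t11
  t11 = 0 | b.a.0 :: --b--▸ t14
  t12 = b.0 | a.0 :: --a--▸ t15, --b--▸ t14
  t13 = b.b.0 | 0 :: --b--▸ t15
  t14 = 0 | a.0 :: --a--▸ t16
  t15 = b.0 | 0 :: --b--▸ t16
  t16 = 0 | 0 :: (no moves)
Executing baabbbb from P (initial set {s0}):
  after b @ step 1: {s1}
  after a @ step 2: {s2, s3}
  after a @ step 3: {s4}
  after b @ step 4: {s7, s8}
  after b @ step 5: {s11, s12, s13}
  after b @ step 6: {s14, s15}
  after b @ step 7: {s16}
  — P admits the full trace.
Executing baabbbb from Q (initial set {t0}):
  after b @ step 1: {t1}
  after a @ step 2: {t2, t3}
  after a @ step 3: {t4}
  after b @ step 4: {t7, t8}
  after b @ step 5: {t11, t12}
  after b @ step 6: {t14}
  after b @ step 7: ∅  — Q cannot continue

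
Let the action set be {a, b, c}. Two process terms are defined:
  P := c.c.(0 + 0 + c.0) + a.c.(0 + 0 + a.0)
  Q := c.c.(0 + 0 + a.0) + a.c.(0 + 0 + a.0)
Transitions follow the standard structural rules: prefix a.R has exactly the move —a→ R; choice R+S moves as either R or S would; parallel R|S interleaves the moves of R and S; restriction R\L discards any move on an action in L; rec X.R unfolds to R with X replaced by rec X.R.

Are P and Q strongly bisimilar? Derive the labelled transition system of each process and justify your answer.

LTS(P): 6 reachable states
  m0 = c.c.(0 + 0 + c.0) + a.c.(0 + 0 + a.0) :: =a=> m1, =c=> m2
  m1 = c.(0 + 0 + a.0) :: =c=> m3
  m2 = c.(0 + 0 + c.0) :: =c=> m4
  m3 = 0 + 0 + a.0 :: =a=> m5
  m4 = 0 + 0 + c.0 :: =c=> m5
  m5 = 0 :: stopped
LTS(Q): 4 reachable states
  n0 = c.c.(0 + 0 + a.0) + a.c.(0 + 0 + a.0) :: =a=> n1, =c=> n1
  n1 = c.(0 + 0 + a.0) :: =c=> n2
  n2 = 0 + 0 + a.0 :: =a=> n3
  n3 = 0 :: stopped
Bisimilarity quotient blocks:
  B0 = {m0}
  B1 = {m2}
  B2 = {m4}
  B3 = {m5, n3}
  B4 = {m1, n1}
  B5 = {m3, n2}
  B6 = {n0}
m0 ∈ B0, n0 ∈ B6 → different blocks

not bisimilar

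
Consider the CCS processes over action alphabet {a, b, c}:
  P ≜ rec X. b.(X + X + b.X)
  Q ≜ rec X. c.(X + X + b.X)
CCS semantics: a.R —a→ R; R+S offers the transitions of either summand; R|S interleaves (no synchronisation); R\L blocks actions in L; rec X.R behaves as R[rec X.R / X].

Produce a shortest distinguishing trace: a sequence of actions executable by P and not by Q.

b

LTS(P): 2 reachable states
  m0 = rec X. b.(X + X + b.X) | —b→ m1
  m1 = (rec X. b.(X + X + b.X)) + (rec X. b.(X + X + b.X)) + b.(rec X. b.(X + X + b.X)) | —b→ m0, —b→ m1
LTS(Q): 2 reachable states
  n0 = rec X. c.(X + X + b.X) | —c→ n1
  n1 = (rec X. c.(X + X + b.X)) + (rec X. c.(X + X + b.X)) + b.(rec X. c.(X + X + b.X)) | —b→ n0, —c→ n1
Trace ⟨b⟩ through P, begin at {m0}:
  after b @ step 1: {m1}
  ✓ P
Trace ⟨b⟩ through Q, begin at {n0}:
  after b @ step 1: ∅  — Q cannot continue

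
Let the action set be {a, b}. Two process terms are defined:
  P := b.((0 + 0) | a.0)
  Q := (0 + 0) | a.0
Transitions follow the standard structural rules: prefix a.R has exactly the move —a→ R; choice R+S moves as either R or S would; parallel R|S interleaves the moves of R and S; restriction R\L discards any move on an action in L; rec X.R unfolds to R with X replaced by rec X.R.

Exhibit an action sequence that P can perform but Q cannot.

P's transition system — 3 states:
  p0 = b.((0 + 0) | a.0) | =b=> p1
  p1 = (0 + 0) | a.0 | =a=> p2
  p2 = (0 + 0) | 0 | (no moves)
Q's transition system — 2 states:
  q0 = (0 + 0) | a.0 | =a=> q1
  q1 = (0 + 0) | 0 | (no moves)
Executing b from P (initial set {p0}):
  after b @ step 1: {p1}
  ✓ P
Executing b from Q (initial set {q0}):
  after b @ step 1: no successor for Q

b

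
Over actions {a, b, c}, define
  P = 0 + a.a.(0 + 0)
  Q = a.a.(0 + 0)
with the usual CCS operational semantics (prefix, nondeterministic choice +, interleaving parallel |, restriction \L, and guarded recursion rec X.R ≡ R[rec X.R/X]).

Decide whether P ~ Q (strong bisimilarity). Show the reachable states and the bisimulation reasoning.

bisimilar

P's transition system — 3 states:
  m0 = 0 + a.a.(0 + 0) ⊢ ··a··> m1
  m1 = a.(0 + 0) ⊢ ··a··> m2
  m2 = 0 + 0 ⊢ (no moves)
Q's transition system — 3 states:
  n0 = a.a.(0 + 0) ⊢ ··a··> n1
  n1 = a.(0 + 0) ⊢ ··a··> n2
  n2 = 0 + 0 ⊢ (no moves)
Coarsest stable partition (strong bisimilarity classes):
  B0 = {m0, n0}
  B1 = {m1, n1}
  B2 = {m2, n2}
m0 ∈ B0, n0 ∈ B0 → same block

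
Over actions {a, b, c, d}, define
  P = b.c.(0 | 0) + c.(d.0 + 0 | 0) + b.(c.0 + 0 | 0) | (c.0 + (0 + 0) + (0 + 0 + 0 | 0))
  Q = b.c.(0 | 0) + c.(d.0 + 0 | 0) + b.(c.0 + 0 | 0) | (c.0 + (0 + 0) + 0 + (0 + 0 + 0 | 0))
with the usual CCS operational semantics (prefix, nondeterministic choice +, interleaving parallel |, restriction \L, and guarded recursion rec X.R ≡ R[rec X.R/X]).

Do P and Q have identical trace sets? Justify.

trace-equivalent

P's transition system — 9 states:
  s0 = b.c.(0 | 0) + c.(d.0 + 0 | 0) + b.(c.0 + 0 | 0) | (c.0 + (0 + 0) + (0 + 0 + 0 | 0)) → -b-> s1, -b-> s2, -c-> s3, -c-> s4
  s1 = (c.0 + 0 | 0) | (c.0 + (0 + 0) + (0 + 0 + 0 | 0)) → -c-> s5, -c-> s6
  s2 = c.(0 | 0) → -c-> s7
  s3 = b.(c.0 + 0 | 0) | 0 → -b-> s5
  s4 = d.0 + 0 | 0 → -d-> s8
  s5 = (c.0 + 0 | 0) | 0 → -c-> s7
  s6 = 0 | (c.0 + (0 + 0) + (0 + 0 + 0 | 0)) → -c-> s7
  s7 = 0 | 0 → ·
  s8 = 0 → ·
Q's transition system — 9 states:
  t0 = b.c.(0 | 0) + c.(d.0 + 0 | 0) + b.(c.0 + 0 | 0) | (c.0 + (0 + 0) + 0 + (0 + 0 + 0 | 0)) → -b-> t1, -b-> t2, -c-> t3, -c-> t4
  t1 = (c.0 + 0 | 0) | (c.0 + (0 + 0) + 0 + (0 + 0 + 0 | 0)) → -c-> t5, -c-> t6
  t2 = c.(0 | 0) → -c-> t7
  t3 = b.(c.0 + 0 | 0) | 0 → -b-> t5
  t4 = d.0 + 0 | 0 → -d-> t8
  t5 = (c.0 + 0 | 0) | 0 → -c-> t7
  t6 = 0 | (c.0 + (0 + 0) + 0 + (0 + 0 + 0 | 0)) → -c-> t7
  t7 = 0 | 0 → ·
  t8 = 0 → ·
Coarsest stable partition (strong bisimilarity classes):
  B0 = {s0, t0}
  B1 = {s3, t3}
  B2 = {s2, s5, s6, t2, t5, t6}
  B3 = {s7, s8, t7, t8}
  B4 = {s1, t1}
  B5 = {s4, t4}
s0 ∈ B0, t0 ∈ B0 → same block
Bisimilar ⇒ trace-equivalent.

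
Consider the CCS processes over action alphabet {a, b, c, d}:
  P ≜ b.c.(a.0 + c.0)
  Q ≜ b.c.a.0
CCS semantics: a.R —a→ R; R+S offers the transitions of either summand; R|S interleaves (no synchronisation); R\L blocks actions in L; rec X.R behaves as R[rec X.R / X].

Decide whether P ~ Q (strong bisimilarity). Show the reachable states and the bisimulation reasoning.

NO

P's transition system — 4 states:
  s0 = b.c.(a.0 + c.0) has moves --b--▸ s1
  s1 = c.(a.0 + c.0) has moves --c--▸ s2
  s2 = a.0 + c.0 has moves --a--▸ s3, --c--▸ s3
  s3 = 0 has moves (no moves)
Q's transition system — 4 states:
  t0 = b.c.a.0 has moves --b--▸ t1
  t1 = c.a.0 has moves --c--▸ t2
  t2 = a.0 has moves --a--▸ t3
  t3 = 0 has moves (no moves)
Coarsest stable partition (strong bisimilarity classes):
  B0 = {s0}
  B1 = {s1}
  B2 = {s2}
  B3 = {s3, t3}
  B4 = {t0}
  B5 = {t1}
  B6 = {t2}
s0 ∈ B0, t0 ∈ B4 → different blocks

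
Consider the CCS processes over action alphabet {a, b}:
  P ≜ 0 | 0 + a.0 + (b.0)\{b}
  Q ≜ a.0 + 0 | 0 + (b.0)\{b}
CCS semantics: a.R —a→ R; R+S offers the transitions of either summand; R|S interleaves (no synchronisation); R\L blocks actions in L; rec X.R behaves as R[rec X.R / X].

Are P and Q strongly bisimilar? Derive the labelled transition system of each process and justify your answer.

bisimilar

Reachable graph of P (2 states):
  s0 = 0 | 0 + a.0 + (b.0)\{b} has moves ··a··> s1
  s1 = 0 has moves deadlocked
Reachable graph of Q (2 states):
  t0 = a.0 + 0 | 0 + (b.0)\{b} has moves ··a··> t1
  t1 = 0 has moves deadlocked
Bisimilarity quotient blocks:
  B0 = {s0, t0}
  B1 = {s1, t1}
s0 ∈ B0, t0 ∈ B0 → same block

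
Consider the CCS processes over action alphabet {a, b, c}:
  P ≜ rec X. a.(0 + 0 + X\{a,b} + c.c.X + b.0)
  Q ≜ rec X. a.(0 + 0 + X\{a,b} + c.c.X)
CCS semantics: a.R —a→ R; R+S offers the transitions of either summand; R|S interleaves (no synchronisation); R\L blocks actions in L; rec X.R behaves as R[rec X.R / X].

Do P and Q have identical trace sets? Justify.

traces(P) ≠ traces(Q) — witness ⟨ab⟩

P's transition system — 4 states:
  p0 = rec X. a.(0 + 0 + X\{a,b} + c.c.X + b.0) has moves —a→ p1
  p1 = 0 + 0 + (rec X. a.(0 + 0 + X\{a,b} + c.c.X + b.0))\{a,b} + c.c.(rec X. a.(0 + 0 + X\{a,b} + c.c.X + b.0)) + b.0 has moves —b→ p2, —c→ p3
  p2 = 0 has moves stopped
  p3 = c.(rec X. a.(0 + 0 + X\{a,b} + c.c.X + b.0)) has moves —c→ p0
Q's transition system — 3 states:
  q0 = rec X. a.(0 + 0 + X\{a,b} + c.c.X) has moves —a→ q1
  q1 = 0 + 0 + (rec X. a.(0 + 0 + X\{a,b} + c.c.X))\{a,b} + c.c.(rec X. a.(0 + 0 + X\{a,b} + c.c.X)) has moves —c→ q2
  q2 = c.(rec X. a.(0 + 0 + X\{a,b} + c.c.X)) has moves —c→ q0
Run σ = ⟨ab⟩ on P: start {p0}
  after a @ step 1: {p1}
  after b @ step 2: {p2}
  ✓ P
Run σ = ⟨ab⟩ on Q: start {q0}
  after a @ step 1: {q1}
  after b @ step 2: no successor for Q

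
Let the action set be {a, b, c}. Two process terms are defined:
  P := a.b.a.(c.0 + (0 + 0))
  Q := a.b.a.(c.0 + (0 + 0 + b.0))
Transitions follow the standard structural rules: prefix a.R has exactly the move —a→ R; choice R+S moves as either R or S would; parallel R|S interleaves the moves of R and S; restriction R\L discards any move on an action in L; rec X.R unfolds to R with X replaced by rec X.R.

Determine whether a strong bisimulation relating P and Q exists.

LTS(P): 5 reachable states
  p0 = a.b.a.(c.0 + (0 + 0)) ⊢ =a=> p1
  p1 = b.a.(c.0 + (0 + 0)) ⊢ =b=> p2
  p2 = a.(c.0 + (0 + 0)) ⊢ =a=> p3
  p3 = c.0 + (0 + 0) ⊢ =c=> p4
  p4 = 0 ⊢ (no moves)
LTS(Q): 5 reachable states
  q0 = a.b.a.(c.0 + (0 + 0 + b.0)) ⊢ =a=> q1
  q1 = b.a.(c.0 + (0 + 0 + b.0)) ⊢ =b=> q2
  q2 = a.(c.0 + (0 + 0 + b.0)) ⊢ =a=> q3
  q3 = c.0 + (0 + 0 + b.0) ⊢ =b=> q4, =c=> q4
  q4 = 0 ⊢ (no moves)
Bisimilarity quotient blocks:
  B0 = {p0}
  B1 = {p1}
  B2 = {p2}
  B3 = {p3}
  B4 = {p4, q4}
  B5 = {q0}
  B6 = {q1}
  B7 = {q2}
  B8 = {q3}
p0 ∈ B0, q0 ∈ B5 → different blocks

not bisimilar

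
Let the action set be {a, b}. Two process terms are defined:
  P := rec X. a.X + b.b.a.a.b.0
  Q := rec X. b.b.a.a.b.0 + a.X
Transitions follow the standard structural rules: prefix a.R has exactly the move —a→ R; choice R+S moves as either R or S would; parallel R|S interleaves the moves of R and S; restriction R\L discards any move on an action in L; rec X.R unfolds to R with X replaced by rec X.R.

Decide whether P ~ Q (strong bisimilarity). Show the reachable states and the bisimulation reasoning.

P's transition system — 6 states:
  p0 = rec X. a.X + b.b.a.a.b.0 :: --a--▸ p0, --b--▸ p1
  p1 = b.a.a.b.0 :: --b--▸ p2
  p2 = a.a.b.0 :: --a--▸ p3
  p3 = a.b.0 :: --a--▸ p4
  p4 = b.0 :: --b--▸ p5
  p5 = 0 :: stopped
Q's transition system — 6 states:
  q0 = rec X. b.b.a.a.b.0 + a.X :: --a--▸ q0, --b--▸ q1
  q1 = b.a.a.b.0 :: --b--▸ q2
  q2 = a.a.b.0 :: --a--▸ q3
  q3 = a.b.0 :: --a--▸ q4
  q4 = b.0 :: --b--▸ q5
  q5 = 0 :: stopped
Bisimilarity quotient blocks:
  B0 = {p0, q0}
  B1 = {p1, q1}
  B2 = {p2, q2}
  B3 = {p3, q3}
  B4 = {p4, q4}
  B5 = {p5, q5}
p0 ∈ B0, q0 ∈ B0 → same block

bisimilar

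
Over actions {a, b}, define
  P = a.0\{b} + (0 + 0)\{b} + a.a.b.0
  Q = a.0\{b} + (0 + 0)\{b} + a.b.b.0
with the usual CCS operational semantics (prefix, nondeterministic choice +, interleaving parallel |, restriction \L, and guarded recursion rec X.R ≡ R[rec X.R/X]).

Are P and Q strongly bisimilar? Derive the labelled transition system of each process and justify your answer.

LTS(P): 5 reachable states
  u0 = a.0\{b} + (0 + 0)\{b} + a.a.b.0 → —a→ u1, —a→ u2
  u1 = 0\{b} → ·
  u2 = a.b.0 → —a→ u3
  u3 = b.0 → —b→ u4
  u4 = 0 → ·
LTS(Q): 5 reachable states
  v0 = a.0\{b} + (0 + 0)\{b} + a.b.b.0 → —a→ v1, —a→ v2
  v1 = 0\{b} → ·
  v2 = b.b.0 → —b→ v3
  v3 = b.0 → —b→ v4
  v4 = 0 → ·
Partition-refinement fixed point:
  B0 = {u0}
  B1 = {u2}
  B2 = {u3, v3}
  B3 = {u1, u4, v1, v4}
  B4 = {v0}
  B5 = {v2}
u0 ∈ B0, v0 ∈ B4 → different blocks

NO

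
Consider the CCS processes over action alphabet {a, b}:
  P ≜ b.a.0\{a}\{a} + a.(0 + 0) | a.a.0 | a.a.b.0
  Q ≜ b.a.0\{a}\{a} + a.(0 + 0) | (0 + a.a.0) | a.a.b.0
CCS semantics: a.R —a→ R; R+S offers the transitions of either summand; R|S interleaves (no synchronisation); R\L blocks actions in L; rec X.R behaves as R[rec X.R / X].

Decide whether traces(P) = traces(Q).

traces(P) = traces(Q)

Reachable graph of P (26 states):
  s0 = b.a.0\{a}\{a} + a.(0 + 0) | a.a.0 | a.a.b.0 → =a=> s1, =a=> s2, =a=> s3, =b=> s4
  s1 = (0 + 0) | a.a.0 | a.a.b.0 → =a=> s5, =a=> s6
  s2 = a.(0 + 0) | a.0 | a.a.b.0 → =a=> s5, =a=> s7, =a=> s8
  s3 = a.(0 + 0) | a.a.0 | a.b.0 → =a=> s6, =a=> s8, =a=> s9
  s4 = a.0\{a}\{a} → =a=> s10
  s5 = (0 + 0) | a.0 | a.a.b.0 → =a=> s11, =a=> s12
  s6 = (0 + 0) | a.a.0 | a.b.0 → =a=> s12, =a=> s13
  s7 = a.(0 + 0) | 0 | a.a.b.0 → =a=> s11, =a=> s14
  s8 = a.(0 + 0) | a.0 | a.b.0 → =a=> s12, =a=> s14, =a=> s15
  s9 = a.(0 + 0) | a.a.0 | b.0 → =a=> s13, =a=> s15, =b=> s16
  s10 = 0\{a}\{a} → ·
  s11 = (0 + 0) | 0 | a.a.b.0 → =a=> s17
  s12 = (0 + 0) | a.0 | a.b.0 → =a=> s17, =a=> s18
  s13 = (0 + 0) | a.a.0 | b.0 → =a=> s18, =b=> s19
  s14 = a.(0 + 0) | 0 | a.b.0 → =a=> s17, =a=> s20
  s15 = a.(0 + 0) | a.0 | b.0 → =a=> s18, =a=> s20, =b=> s21
  s16 = a.(0 + 0) | a.a.0 | 0 → =a=> s19, =a=> s21
  s17 = (0 + 0) | 0 | a.b.0 → =a=> s22
  s18 = (0 + 0) | a.0 | b.0 → =a=> s22, =b=> s23
  s19 = (0 + 0) | a.a.0 | 0 → =a=> s23
  s20 = a.(0 + 0) | 0 | b.0 → =a=> s22, =b=> s24
  s21 = a.(0 + 0) | a.0 | 0 → =a=> s23, =a=> s24
  s22 = (0 + 0) | 0 | b.0 → =b=> s25
  s23 = (0 + 0) | a.0 | 0 → =a=> s25
  s24 = a.(0 + 0) | 0 | 0 → =a=> s25
  s25 = (0 + 0) | 0 | 0 → ·
Reachable graph of Q (26 states):
  t0 = b.a.0\{a}\{a} + a.(0 + 0) | (0 + a.a.0) | a.a.b.0 → =a=> t1, =a=> t2, =a=> t3, =b=> t4
  t1 = (0 + 0) | (0 + a.a.0) | a.a.b.0 → =a=> t5, =a=> t6
  t2 = a.(0 + 0) | (0 + a.a.0) | a.b.0 → =a=> t5, =a=> t7, =a=> t8
  t3 = a.(0 + 0) | a.0 | a.a.b.0 → =a=> t6, =a=> t8, =a=> t9
  t4 = a.0\{a}\{a} → =a=> t10
  t5 = (0 + 0) | (0 + a.a.0) | a.b.0 → =a=> t11, =a=> t12
  t6 = (0 + 0) | a.0 | a.a.b.0 → =a=> t12, =a=> t13
  t7 = a.(0 + 0) | (0 + a.a.0) | b.0 → =a=> t11, =a=> t14, =b=> t15
  t8 = a.(0 + 0) | a.0 | a.b.0 → =a=> t12, =a=> t14, =a=> t16
  t9 = a.(0 + 0) | 0 | a.a.b.0 → =a=> t13, =a=> t16
  t10 = 0\{a}\{a} → ·
  t11 = (0 + 0) | (0 + a.a.0) | b.0 → =a=> t17, =b=> t18
  t12 = (0 + 0) | a.0 | a.b.0 → =a=> t17, =a=> t19
  t13 = (0 + 0) | 0 | a.a.b.0 → =a=> t19
  t14 = a.(0 + 0) | a.0 | b.0 → =a=> t17, =a=> t20, =b=> t21
  t15 = a.(0 + 0) | (0 + a.a.0) | 0 → =a=> t18, =a=> t21
  t16 = a.(0 + 0) | 0 | a.b.0 → =a=> t19, =a=> t20
  t17 = (0 + 0) | a.0 | b.0 → =a=> t22, =b=> t23
  t18 = (0 + 0) | (0 + a.a.0) | 0 → =a=> t23
  t19 = (0 + 0) | 0 | a.b.0 → =a=> t22
  t20 = a.(0 + 0) | 0 | b.0 → =a=> t22, =b=> t24
  t21 = a.(0 + 0) | a.0 | 0 → =a=> t23, =a=> t24
  t22 = (0 + 0) | 0 | b.0 → =b=> t25
  t23 = (0 + 0) | a.0 | 0 → =a=> t25
  t24 = a.(0 + 0) | 0 | 0 → =a=> t25
  t25 = (0 + 0) | 0 | 0 → ·
Partition-refinement fixed point:
  B0 = {s0, t0}
  B1 = {s23, s24, s4, t23, t24, t4}
  B2 = {s10, s25, t10, t25}
  B3 = {s1, s2, t1, t3}
  B4 = {s5, s7, t6, t9}
  B5 = {s12, s14, t12, t16}
  B6 = {s18, s20, t17, t20}
  B7 = {s22, t22}
  B8 = {s17, t19}
  B9 = {s11, t13}
  B10 = {s6, s8, t5, t8}
  B11 = {s13, s15, t11, t14}
  B12 = {s19, s21, t18, t21}
  B13 = {s3, t2}
  B14 = {s9, t7}
  B15 = {s16, t15}
s0 ∈ B0, t0 ∈ B0 → same block
Bisimilar ⇒ trace-equivalent.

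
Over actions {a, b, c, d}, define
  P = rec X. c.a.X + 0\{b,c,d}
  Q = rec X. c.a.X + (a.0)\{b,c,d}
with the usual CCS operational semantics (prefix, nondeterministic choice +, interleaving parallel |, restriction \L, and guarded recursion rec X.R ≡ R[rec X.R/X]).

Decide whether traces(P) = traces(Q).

traces(P) ≠ traces(Q) — witness ⟨a⟩

Reachable graph of P (2 states):
  u0 = rec X. c.a.X + 0\{b,c,d} | =c=> u1
  u1 = a.(rec X. c.a.X + 0\{b,c,d}) | =a=> u0
Reachable graph of Q (3 states):
  v0 = rec X. c.a.X + (a.0)\{b,c,d} | =a=> v1, =c=> v2
  v1 = 0\{b,c,d} | stopped
  v2 = a.(rec X. c.a.X + (a.0)\{b,c,d}) | =a=> v0
Run σ = ⟨a⟩ on Q: start {v0}
  step 1 (a): {v1}
  ✓ Q
Run σ = ⟨a⟩ on P: start {u0}
  step 1 (a): ∅ (P stuck)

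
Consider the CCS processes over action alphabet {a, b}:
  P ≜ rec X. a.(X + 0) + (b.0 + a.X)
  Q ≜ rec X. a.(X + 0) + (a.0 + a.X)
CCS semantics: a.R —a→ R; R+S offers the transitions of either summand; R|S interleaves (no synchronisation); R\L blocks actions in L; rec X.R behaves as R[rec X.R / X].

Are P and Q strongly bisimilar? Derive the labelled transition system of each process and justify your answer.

P ≁ Q

Reachable graph of P (3 states):
  s0 = rec X. a.(X + 0) + (b.0 + a.X) ⊢ -a-> s0, -a-> s1, -b-> s2
  s1 = (rec X. a.(X + 0) + (b.0 + a.X)) + 0 ⊢ -a-> s0, -a-> s1, -b-> s2
  s2 = 0 ⊢ ·
Reachable graph of Q (3 states):
  t0 = rec X. a.(X + 0) + (a.0 + a.X) ⊢ -a-> t0, -a-> t1, -a-> t2
  t1 = (rec X. a.(X + 0) + (a.0 + a.X)) + 0 ⊢ -a-> t0, -a-> t1, -a-> t2
  t2 = 0 ⊢ ·
Bisimilarity quotient blocks:
  B0 = {s0, s1}
  B1 = {s2, t2}
  B2 = {t0, t1}
s0 ∈ B0, t0 ∈ B2 → different blocks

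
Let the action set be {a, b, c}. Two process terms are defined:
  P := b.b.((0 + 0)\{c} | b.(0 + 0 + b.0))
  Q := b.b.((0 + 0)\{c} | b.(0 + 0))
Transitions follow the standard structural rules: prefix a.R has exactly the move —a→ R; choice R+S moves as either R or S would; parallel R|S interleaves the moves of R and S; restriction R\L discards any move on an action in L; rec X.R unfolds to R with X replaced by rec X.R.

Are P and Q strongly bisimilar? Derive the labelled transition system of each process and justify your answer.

Reachable graph of P (5 states):
  s0 = b.b.((0 + 0)\{c} | b.(0 + 0 + b.0)) :: -b-> s1
  s1 = b.((0 + 0)\{c} | b.(0 + 0 + b.0)) :: -b-> s2
  s2 = (0 + 0)\{c} | b.(0 + 0 + b.0) :: -b-> s3
  s3 = (0 + 0)\{c} | (0 + 0 + b.0) :: -b-> s4
  s4 = (0 + 0)\{c} | 0 :: ∅
Reachable graph of Q (4 states):
  t0 = b.b.((0 + 0)\{c} | b.(0 + 0)) :: -b-> t1
  t1 = b.((0 + 0)\{c} | b.(0 + 0)) :: -b-> t2
  t2 = (0 + 0)\{c} | b.(0 + 0) :: -b-> t3
  t3 = (0 + 0)\{c} | (0 + 0) :: ∅
Partition-refinement fixed point:
  B0 = {s0}
  B1 = {s1, t0}
  B2 = {s2, t1}
  B3 = {s3, t2}
  B4 = {s4, t3}
s0 ∈ B0, t0 ∈ B1 → different blocks

not bisimilar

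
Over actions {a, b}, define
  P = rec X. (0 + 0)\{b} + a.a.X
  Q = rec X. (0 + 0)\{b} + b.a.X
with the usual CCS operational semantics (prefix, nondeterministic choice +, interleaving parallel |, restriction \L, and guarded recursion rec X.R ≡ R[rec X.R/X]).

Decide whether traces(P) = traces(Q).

NO — witness ⟨a⟩

P's transition system — 2 states:
  m0 = rec X. (0 + 0)\{b} + a.a.X :: =a=> m1
  m1 = a.(rec X. (0 + 0)\{b} + a.a.X) :: =a=> m0
Q's transition system — 2 states:
  n0 = rec X. (0 + 0)\{b} + b.a.X :: =b=> n1
  n1 = a.(rec X. (0 + 0)\{b} + b.a.X) :: =a=> n0
Trace ⟨a⟩ through P, begin at {m0}:
  step 1 (a): {m1}
  ✓ P
Trace ⟨a⟩ through Q, begin at {n0}:
  step 1 (a): ∅  — Q cannot continue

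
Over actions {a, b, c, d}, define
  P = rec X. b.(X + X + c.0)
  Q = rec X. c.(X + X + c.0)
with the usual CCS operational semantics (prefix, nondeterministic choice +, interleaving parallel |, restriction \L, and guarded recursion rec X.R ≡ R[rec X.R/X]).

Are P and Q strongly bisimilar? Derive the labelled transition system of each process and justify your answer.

P's transition system — 3 states:
  u0 = rec X. b.(X + X + c.0) → ··b··> u1
  u1 = (rec X. b.(X + X + c.0)) + (rec X. b.(X + X + c.0)) + c.0 → ··b··> u1, ··c··> u2
  u2 = 0 → stopped
Q's transition system — 3 states:
  v0 = rec X. c.(X + X + c.0) → ··c··> v1
  v1 = (rec X. c.(X + X + c.0)) + (rec X. c.(X + X + c.0)) + c.0 → ··c··> v1, ··c··> v2
  v2 = 0 → stopped
Coarsest stable partition (strong bisimilarity classes):
  B0 = {u0}
  B1 = {u1}
  B2 = {u2, v2}
  B3 = {v0}
  B4 = {v1}
u0 ∈ B0, v0 ∈ B3 → different blocks

NO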